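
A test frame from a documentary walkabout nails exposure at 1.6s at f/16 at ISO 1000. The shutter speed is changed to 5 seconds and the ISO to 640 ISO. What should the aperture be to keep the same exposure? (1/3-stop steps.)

f/22

Shutter speed: 1.6 → 2 → 2.5 → 3.2 → 4 → 5 — 1 2/3 stops slower (brighter).
ISO: 1000 → 800 → 640 — 2/3 stop dropped (darker).
Net change so far: 1 stop brighter. Offset with the aperture: f/16 → f/18 → f/20 → f/22.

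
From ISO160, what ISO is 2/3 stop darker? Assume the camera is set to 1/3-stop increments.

ISO 100

ISO: 160 → 125 → 100 — 2/3 stop lower (darker).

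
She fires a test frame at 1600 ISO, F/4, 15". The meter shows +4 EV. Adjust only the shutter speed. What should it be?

1 s

Overexposed by 4 stops → need 4 stops darker.
Shutter speed: 15 → 8 → 4 → 2 → 1.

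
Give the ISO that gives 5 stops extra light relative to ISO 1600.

ISO: 1600 → 3200 → 6400 → 12800 → 25600 → 51200 — 5 stops raised (brighter).

ISO 51200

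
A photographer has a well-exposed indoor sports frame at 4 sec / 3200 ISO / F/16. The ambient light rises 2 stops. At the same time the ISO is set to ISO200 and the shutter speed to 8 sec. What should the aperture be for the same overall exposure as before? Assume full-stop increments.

f/11

Scene light: 2 stops brighter.
ISO: 3200 → 1600 → 800 → 400 → 200 — 4 stops lower (darker).
Shutter speed: 4 → 8 — 1 stop longer (brighter).
Net so far: 1 stop darker. Aperture: f/16 → f/11.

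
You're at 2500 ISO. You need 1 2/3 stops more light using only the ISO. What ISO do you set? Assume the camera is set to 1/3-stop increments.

ISO 8000

ISO: 2500 → 3200 → 4000 → 5000 → 6400 → 8000 — 1 2/3 stops raised (brighter).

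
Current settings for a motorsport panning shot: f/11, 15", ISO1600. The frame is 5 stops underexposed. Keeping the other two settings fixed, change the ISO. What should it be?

Underexposed by 5 stops → need 5 stops brighter.
ISO: 1600 → 3200 → 6400 → 12800 → 25600 → 51200.

ISO 51200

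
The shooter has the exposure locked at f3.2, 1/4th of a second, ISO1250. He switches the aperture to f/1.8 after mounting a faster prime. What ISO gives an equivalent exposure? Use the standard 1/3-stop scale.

Aperture: f/3.2 → f/2.8 → f/2.5 → f/2.2 → f/2 → f/1.8 — 1 2/3 stops opened up (brighter).
Need 1 2/3 stops darker from the ISO: 1250 → 1000 → 800 → 640 → 500 → 400.

ISO 400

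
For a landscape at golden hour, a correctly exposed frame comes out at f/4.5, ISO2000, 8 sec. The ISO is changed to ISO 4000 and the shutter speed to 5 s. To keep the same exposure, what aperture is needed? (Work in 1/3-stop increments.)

f/5

ISO: 2000 → 2500 → 3200 → 4000 — 1 stop higher (brighter).
Shutter speed: 8 → 6 → 5 — 2/3 stop shorter (darker).
Net change so far: 1/3 stop brighter. Offset with the aperture: f/4.5 → f/5.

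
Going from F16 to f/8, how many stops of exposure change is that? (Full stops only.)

f/16 → f/11 → f/8 — count the steps: 2 stops.

2 stops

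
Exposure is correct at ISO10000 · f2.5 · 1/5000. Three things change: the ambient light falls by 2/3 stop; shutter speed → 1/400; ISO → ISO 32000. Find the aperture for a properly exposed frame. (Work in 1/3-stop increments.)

Scene light: 2/3 stop darker.
Shutter speed: 1/5000 → 1/4000 → 1/3200 → 1/2500 → 1/2000 → 1/1600 → 1/1250 → 1/1000 → 1/800 → 1/640 → 1/500 → 1/400 — 3 2/3 stops slower (brighter).
ISO: 10000 → 12800 → 16000 → 20000 → 25600 → 32000 — 1 2/3 stops higher (brighter).
Net so far: 4 2/3 stops brighter. Aperture: f/2.5 → f/2.8 → f/3.2 → f/3.5 → f/4 → f/4.5 → f/5 → f/5.6 → f/6.3 → f/7.1 → f/8 → f/9 → f/10 → f/11 → f/13.

f/13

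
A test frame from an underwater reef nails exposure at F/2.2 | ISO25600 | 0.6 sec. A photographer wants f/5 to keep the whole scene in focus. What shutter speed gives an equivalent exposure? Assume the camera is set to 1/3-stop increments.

Aperture: f/2.2 → f/2.5 → f/2.8 → f/3.2 → f/3.5 → f/4 → f/4.5 → f/5 — 2 1/3 stops narrower (darker).
Need 2 1/3 stops brighter from the shutter speed: 0.6 → 0.8 → 1 → 1.3 → 1.6 → 2 → 2.5 → 3.2.

3.2 s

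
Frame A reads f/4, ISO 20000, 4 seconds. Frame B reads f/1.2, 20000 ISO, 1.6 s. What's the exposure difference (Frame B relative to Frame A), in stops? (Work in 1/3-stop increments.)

Aperture: f/4 → f/3.5 → f/3.2 → f/2.8 → f/2.5 → f/2.2 → f/2 → f/1.8 → f/1.6 → f/1.4 → f/1.2 — 3 1/3 stops opened up (brighter).
Shutter speed: 4 → 3.2 → 2.5 → 2 → 1.6 — 1 1/3 stops faster (darker).
ISO: unchanged.
Net: +3 1/3 −1 1/3 = +2 stops.

2 stops brighter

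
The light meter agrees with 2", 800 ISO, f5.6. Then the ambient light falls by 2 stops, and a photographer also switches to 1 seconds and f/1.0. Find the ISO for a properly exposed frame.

ISO 200

Scene light: 2 stops darker.
Shutter speed: 2 → 1 — 1 stop shorter (darker).
Aperture: f/5.6 → f/4 → f/2.8 → f/2 → f/1.4 → f/1.0 — 5 stops opened up (brighter).
Net so far: 2 stops brighter. ISO: 800 → 400 → 200.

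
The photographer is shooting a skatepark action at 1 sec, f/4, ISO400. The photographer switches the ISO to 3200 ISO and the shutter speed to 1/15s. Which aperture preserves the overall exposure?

f/2.8

ISO: 400 → 800 → 1600 → 3200 — 3 stops higher (brighter).
Shutter speed: 1 → 1/2 → 1/4 → 1/8 → 1/15 — 4 stops faster (darker).
Net change so far: 1 stop darker. Offset with the aperture: f/4 → f/2.8.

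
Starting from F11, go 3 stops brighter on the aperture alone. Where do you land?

f/4

Aperture: f/11 → f/8 → f/5.6 → f/4 — 3 stops opened up (brighter).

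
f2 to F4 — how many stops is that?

f/2 → f/2.8 → f/4 — count the steps: 2 stops.

2 stops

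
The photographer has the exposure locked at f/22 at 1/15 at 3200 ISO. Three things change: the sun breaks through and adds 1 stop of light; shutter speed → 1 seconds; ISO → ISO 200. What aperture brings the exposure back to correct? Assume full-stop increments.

Scene light: 1 stop brighter.
Shutter speed: 1/15 → 1/8 → 1/4 → 1/2 → 1 — 4 stops slower (brighter).
ISO: 3200 → 1600 → 800 → 400 → 200 — 4 stops lower (darker).
Net so far: 1 stop brighter. Aperture: f/22 → f/32.

f/32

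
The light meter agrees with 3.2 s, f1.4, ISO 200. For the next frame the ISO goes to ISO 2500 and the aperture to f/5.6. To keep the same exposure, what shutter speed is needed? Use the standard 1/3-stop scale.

ISO: 200 → 250 → 320 → 400 → 500 → 640 → 800 → 1000 → 1250 → 1600 → 2000 → 2500 — 3 2/3 stops raised (brighter).
Aperture: f/1.4 → f/1.6 → f/1.8 → f/2 → f/2.2 → f/2.5 → f/2.8 → f/3.2 → f/3.5 → f/4 → f/4.5 → f/5 → f/5.6 — 4 stops smaller aperture (darker).
Net change so far: 1/3 stop darker. Offset with the shutter speed: 3.2 → 4.

4 s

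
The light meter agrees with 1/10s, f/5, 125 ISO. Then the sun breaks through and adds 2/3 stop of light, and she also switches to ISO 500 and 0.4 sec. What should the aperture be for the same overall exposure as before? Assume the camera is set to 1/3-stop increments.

Scene light: 2/3 stop brighter.
ISO: 125 → 160 → 200 → 250 → 320 → 400 → 500 — 2 stops higher (brighter).
Shutter speed: 1/10 → 1/8 → 1/6 → 1/5 → 1/4 → 0.3 → 0.4 — 2 stops longer (brighter).
Net so far: 4 2/3 stops brighter. Aperture: f/5 → f/5.6 → f/6.3 → f/7.1 → f/8 → f/9 → f/10 → f/11 → f/13 → f/14 → f/16 → f/18 → f/20 → f/22 → f/25.

f/25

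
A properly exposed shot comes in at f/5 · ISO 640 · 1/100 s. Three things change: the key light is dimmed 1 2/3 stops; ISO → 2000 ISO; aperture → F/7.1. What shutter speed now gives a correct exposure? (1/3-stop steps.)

1/50s

Scene light: 1 2/3 stops darker.
ISO: 640 → 800 → 1000 → 1250 → 1600 → 2000 — 1 2/3 stops raised (brighter).
Aperture: f/5 → f/5.6 → f/6.3 → f/7.1 — 1 stop narrower (darker).
Net so far: 1 stop darker. Shutter speed: 1/100 → 1/80 → 1/60 → 1/50.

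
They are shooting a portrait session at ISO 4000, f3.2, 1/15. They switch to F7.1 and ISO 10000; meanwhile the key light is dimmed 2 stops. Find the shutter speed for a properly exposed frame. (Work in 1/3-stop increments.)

Scene light: 2 stops darker.
Aperture: f/3.2 → f/3.5 → f/4 → f/4.5 → f/5 → f/5.6 → f/6.3 → f/7.1 — 2 1/3 stops smaller aperture (darker).
ISO: 4000 → 5000 → 6400 → 8000 → 10000 — 1 1/3 stops higher (brighter).
Net so far: 3 stops darker. Shutter speed: 1/15 → 1/13 → 1/10 → 1/8 → 1/6 → 1/5 → 1/4 → 0.3 → 0.4 → 0.5.

0.5 s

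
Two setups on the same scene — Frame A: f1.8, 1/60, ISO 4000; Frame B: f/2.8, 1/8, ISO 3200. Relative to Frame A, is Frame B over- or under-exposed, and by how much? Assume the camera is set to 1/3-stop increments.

1 1/3 stops brighter

Aperture: f/1.8 → f/2 → f/2.2 → f/2.5 → f/2.8 — 1 1/3 stops smaller aperture (darker).
Shutter speed: 1/60 → 1/50 → 1/40 → 1/30 → 1/25 → 1/20 → 1/15 → 1/13 → 1/10 → 1/8 — 3 stops longer (brighter).
ISO: 4000 → 3200 — 1/3 stop dropped (darker).
Net: −1 1/3 +3 −1/3 = +1 1/3 stops.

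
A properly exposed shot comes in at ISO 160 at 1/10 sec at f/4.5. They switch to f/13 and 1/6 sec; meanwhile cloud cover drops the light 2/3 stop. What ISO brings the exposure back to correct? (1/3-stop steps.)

Scene light: 2/3 stop darker.
Aperture: f/4.5 → f/5 → f/5.6 → f/6.3 → f/7.1 → f/8 → f/9 → f/10 → f/11 → f/13 — 3 stops stopped down (darker).
Shutter speed: 1/10 → 1/8 → 1/6 — 2/3 stop slower (brighter).
Net so far: 3 stops darker. ISO: 160 → 200 → 250 → 320 → 400 → 500 → 640 → 800 → 1000 → 1250.

ISO 1250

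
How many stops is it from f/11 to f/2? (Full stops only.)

f/11 → f/8 → f/5.6 → f/4 → f/2.8 → f/2 — count the steps: 5 stops.

5 stops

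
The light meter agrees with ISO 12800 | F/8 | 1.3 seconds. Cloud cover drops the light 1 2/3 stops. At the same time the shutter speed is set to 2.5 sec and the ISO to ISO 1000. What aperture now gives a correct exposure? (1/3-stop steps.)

Scene light: 1 2/3 stops darker.
Shutter speed: 1.3 → 1.6 → 2 → 2.5 — 1 stop slower (brighter).
ISO: 12800 → 10000 → 8000 → 6400 → 5000 → 4000 → 3200 → 2500 → 2000 → 1600 → 1250 → 1000 — 3 2/3 stops dropped (darker).
Net so far: 4 1/3 stops darker. Aperture: f/8 → f/7.1 → f/6.3 → f/5.6 → f/5 → f/4.5 → f/4 → f/3.5 → f/3.2 → f/2.8 → f/2.5 → f/2.2 → f/2 → f/1.8.

f/1.8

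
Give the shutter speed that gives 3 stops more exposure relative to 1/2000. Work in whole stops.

1/250s

Shutter speed: 1/2000 → 1/1000 → 1/500 → 1/250 — 3 stops longer (brighter).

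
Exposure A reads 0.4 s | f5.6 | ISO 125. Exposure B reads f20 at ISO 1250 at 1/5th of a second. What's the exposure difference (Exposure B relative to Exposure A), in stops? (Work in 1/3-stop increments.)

1 1/3 stops darker

Aperture: f/5.6 → f/6.3 → f/7.1 → f/8 → f/9 → f/10 → f/11 → f/13 → f/14 → f/16 → f/18 → f/20 — 3 2/3 stops narrower (darker).
Shutter speed: 0.4 → 0.3 → 1/4 → 1/5 — 1 stop faster (darker).
ISO: 125 → 160 → 200 → 250 → 320 → 400 → 500 → 640 → 800 → 1000 → 1250 — 3 1/3 stops raised (brighter).
Net: −3 2/3 −1 +3 1/3 = −1 1/3 stops.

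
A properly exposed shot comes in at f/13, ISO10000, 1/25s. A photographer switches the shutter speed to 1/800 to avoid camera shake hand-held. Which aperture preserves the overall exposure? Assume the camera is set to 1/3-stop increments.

Shutter speed: 1/25 → 1/30 → 1/40 → 1/50 → 1/60 → 1/80 → 1/100 → 1/125 → 1/160 → 1/200 → 1/250 → 1/320 → 1/400 → 1/500 → 1/640 → 1/800 — 5 stops shorter (darker).
Need 5 stops brighter from the aperture: f/13 → f/11 → f/10 → f/9 → f/8 → f/7.1 → f/6.3 → f/5.6 → f/5 → f/4.5 → f/4 → f/3.5 → f/3.2 → f/2.8 → f/2.5 → f/2.2.

f/2.2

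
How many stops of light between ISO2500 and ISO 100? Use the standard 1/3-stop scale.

4 2/3 stops

2500 → 2000 → 1600 → 1250 → 1000 → 800 → 640 → 500 → 400 → 320 → 250 → 200 → 160 → 125 → 100 — count the steps: 14 third-stops = 4 2/3 stops.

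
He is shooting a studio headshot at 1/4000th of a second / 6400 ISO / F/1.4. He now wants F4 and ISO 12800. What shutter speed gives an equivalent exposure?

Aperture: f/1.4 → f/2 → f/2.8 → f/4 — 3 stops smaller aperture (darker).
ISO: 6400 → 12800 — 1 stop higher (brighter).
Net change so far: 2 stops darker. Offset with the shutter speed: 1/4000 → 1/2000 → 1/1000.

1/1000s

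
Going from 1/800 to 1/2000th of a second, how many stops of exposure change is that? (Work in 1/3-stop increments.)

1 1/3 stops

1/800 → 1/1000 → 1/1250 → 1/1600 → 1/2000 — count the steps: 4 third-stops = 1 1/3 stops.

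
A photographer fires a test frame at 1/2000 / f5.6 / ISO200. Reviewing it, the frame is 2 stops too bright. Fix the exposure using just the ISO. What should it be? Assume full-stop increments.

Overexposed by 2 stops → need 2 stops darker.
ISO: 200 → 100 → 50.

ISO 50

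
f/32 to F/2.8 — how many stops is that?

f/32 → f/22 → f/16 → f/11 → f/8 → f/5.6 → f/4 → f/2.8 — count the steps: 7 stops.

7 stops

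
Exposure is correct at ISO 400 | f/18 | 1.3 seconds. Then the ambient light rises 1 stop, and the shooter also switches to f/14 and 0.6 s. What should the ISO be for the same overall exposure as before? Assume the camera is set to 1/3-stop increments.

Scene light: 1 stop brighter.
Aperture: f/18 → f/16 → f/14 — 2/3 stop larger aperture (brighter).
Shutter speed: 1.3 → 1 → 0.8 → 0.6 — 1 stop shorter (darker).
Net so far: 2/3 stop brighter. ISO: 400 → 320 → 250.

ISO 250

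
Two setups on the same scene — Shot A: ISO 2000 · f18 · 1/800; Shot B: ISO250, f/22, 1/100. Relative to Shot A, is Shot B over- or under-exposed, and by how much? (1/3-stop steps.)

2/3 stop darker

Aperture: f/18 → f/20 → f/22 — 2/3 stop stopped down (darker).
Shutter speed: 1/800 → 1/640 → 1/500 → 1/400 → 1/320 → 1/250 → 1/200 → 1/160 → 1/125 → 1/100 — 3 stops longer (brighter).
ISO: 2000 → 1600 → 1250 → 1000 → 800 → 640 → 500 → 400 → 320 → 250 — 3 stops lower (darker).
Net: −2/3 +3 −3 = −2/3 stops.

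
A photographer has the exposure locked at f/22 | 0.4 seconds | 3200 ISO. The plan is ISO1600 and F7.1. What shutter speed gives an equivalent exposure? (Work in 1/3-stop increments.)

ISO: 3200 → 2500 → 2000 → 1600 — 1 stop lower (darker).
Aperture: f/22 → f/20 → f/18 → f/16 → f/14 → f/13 → f/11 → f/10 → f/9 → f/8 → f/7.1 — 3 1/3 stops wider (brighter).
Net change so far: 2 1/3 stops brighter. Offset with the shutter speed: 0.4 → 0.3 → 1/4 → 1/5 → 1/6 → 1/8 → 1/10 → 1/13.

1/13s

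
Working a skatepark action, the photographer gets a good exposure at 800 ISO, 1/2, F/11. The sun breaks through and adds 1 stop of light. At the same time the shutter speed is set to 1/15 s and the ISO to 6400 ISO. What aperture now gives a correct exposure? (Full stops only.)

f/16

Scene light: 1 stop brighter.
Shutter speed: 1/2 → 1/4 → 1/8 → 1/15 — 3 stops shorter (darker).
ISO: 800 → 1600 → 3200 → 6400 — 3 stops raised (brighter).
Net so far: 1 stop brighter. Aperture: f/11 → f/16.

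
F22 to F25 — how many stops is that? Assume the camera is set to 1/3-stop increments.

1/3 stop

f/22 → f/25 — count the steps: 1 third-stops = 1/3 stop.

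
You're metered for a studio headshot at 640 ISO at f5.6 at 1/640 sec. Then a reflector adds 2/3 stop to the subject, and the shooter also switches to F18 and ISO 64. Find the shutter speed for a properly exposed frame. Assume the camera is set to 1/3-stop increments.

Scene light: 2/3 stop brighter.
Aperture: f/5.6 → f/6.3 → f/7.1 → f/8 → f/9 → f/10 → f/11 → f/13 → f/14 → f/16 → f/18 — 3 1/3 stops stopped down (darker).
ISO: 640 → 500 → 400 → 320 → 250 → 200 → 160 → 125 → 100 → 80 → 64 — 3 1/3 stops lower (darker).
Net so far: 6 stops darker. Shutter speed: 1/640 → 1/500 → 1/400 → 1/320 → 1/250 → 1/200 → 1/160 → 1/125 → 1/100 → 1/80 → 1/60 → 1/50 → 1/40 → 1/30 → 1/25 → 1/20 → 1/15 → 1/13 → 1/10.

1/10s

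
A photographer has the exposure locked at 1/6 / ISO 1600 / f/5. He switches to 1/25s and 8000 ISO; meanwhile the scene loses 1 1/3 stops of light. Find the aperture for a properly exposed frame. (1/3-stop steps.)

Scene light: 1 1/3 stops darker.
Shutter speed: 1/6 → 1/8 → 1/10 → 1/13 → 1/15 → 1/20 → 1/25 — 2 stops shorter (darker).
ISO: 1600 → 2000 → 2500 → 3200 → 4000 → 5000 → 6400 → 8000 — 2 1/3 stops raised (brighter).
Net so far: 1 stop darker. Aperture: f/5 → f/4.5 → f/4 → f/3.5.

f/3.5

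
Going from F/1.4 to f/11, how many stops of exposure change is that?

f/1.4 → f/2 → f/2.8 → f/4 → f/5.6 → f/8 → f/11 — count the steps: 6 stops.

6 stops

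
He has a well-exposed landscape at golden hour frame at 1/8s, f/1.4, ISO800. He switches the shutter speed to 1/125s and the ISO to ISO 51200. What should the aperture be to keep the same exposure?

f/2.8

Shutter speed: 1/8 → 1/15 → 1/30 → 1/60 → 1/125 — 4 stops faster (darker).
ISO: 800 → 1600 → 3200 → 6400 → 12800 → 25600 → 51200 — 6 stops higher (brighter).
Net change so far: 2 stops brighter. Offset with the aperture: f/1.4 → f/2 → f/2.8.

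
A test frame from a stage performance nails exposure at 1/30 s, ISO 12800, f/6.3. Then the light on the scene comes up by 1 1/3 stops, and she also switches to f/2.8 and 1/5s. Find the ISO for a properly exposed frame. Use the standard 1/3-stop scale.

ISO 160

Scene light: 1 1/3 stops brighter.
Aperture: f/6.3 → f/5.6 → f/5 → f/4.5 → f/4 → f/3.5 → f/3.2 → f/2.8 — 2 1/3 stops larger aperture (brighter).
Shutter speed: 1/30 → 1/25 → 1/20 → 1/15 → 1/13 → 1/10 → 1/8 → 1/6 → 1/5 — 2 2/3 stops longer (brighter).
Net so far: 6 1/3 stops brighter. ISO: 12800 → 10000 → 8000 → 6400 → 5000 → 4000 → 3200 → 2500 → 2000 → 1600 → 1250 → 1000 → 800 → 640 → 500 → 400 → 320 → 250 → 200 → 160.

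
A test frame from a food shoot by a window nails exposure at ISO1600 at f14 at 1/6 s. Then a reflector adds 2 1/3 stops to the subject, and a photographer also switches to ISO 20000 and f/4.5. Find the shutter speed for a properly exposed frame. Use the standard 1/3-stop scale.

1/4000s

Scene light: 2 1/3 stops brighter.
ISO: 1600 → 2000 → 2500 → 3200 → 4000 → 5000 → 6400 → 8000 → 10000 → 12800 → 16000 → 20000 — 3 2/3 stops raised (brighter).
Aperture: f/14 → f/13 → f/11 → f/10 → f/9 → f/8 → f/7.1 → f/6.3 → f/5.6 → f/5 → f/4.5 — 3 1/3 stops larger aperture (brighter).
Net so far: 9 1/3 stops brighter. Shutter speed: 1/6 → 1/8 → 1/10 → 1/13 → 1/15 → 1/20 → 1/25 → 1/30 → 1/40 → 1/50 → 1/60 → 1/80 → 1/100 → 1/125 → 1/160 → 1/200 → 1/250 → 1/320 → 1/400 → 1/500 → 1/640 → 1/800 → 1/1000 → 1/1250 → 1/1600 → 1/2000 → 1/2500 → 1/3200 → 1/4000.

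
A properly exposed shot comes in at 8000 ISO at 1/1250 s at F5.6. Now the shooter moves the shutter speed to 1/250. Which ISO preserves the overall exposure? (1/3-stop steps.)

Shutter speed: 1/1250 → 1/1000 → 1/800 → 1/640 → 1/500 → 1/400 → 1/320 → 1/250 — 2 1/3 stops longer (brighter).
Need 2 1/3 stops darker from the ISO: 8000 → 6400 → 5000 → 4000 → 3200 → 2500 → 2000 → 1600.

ISO 1600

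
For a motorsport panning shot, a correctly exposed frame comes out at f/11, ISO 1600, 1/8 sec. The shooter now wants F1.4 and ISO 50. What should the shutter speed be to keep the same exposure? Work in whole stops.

1/15s

Aperture: f/11 → f/8 → f/5.6 → f/4 → f/2.8 → f/2 → f/1.4 — 6 stops larger aperture (brighter).
ISO: 1600 → 800 → 400 → 200 → 100 → 50 — 5 stops dropped (darker).
Net change so far: 1 stop brighter. Offset with the shutter speed: 1/8 → 1/15.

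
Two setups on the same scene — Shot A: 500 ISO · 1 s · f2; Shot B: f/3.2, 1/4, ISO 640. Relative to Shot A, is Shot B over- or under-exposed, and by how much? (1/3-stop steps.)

3 stops darker

Aperture: f/2 → f/2.2 → f/2.5 → f/2.8 → f/3.2 — 1 1/3 stops smaller aperture (darker).
Shutter speed: 1 → 0.8 → 0.6 → 0.5 → 0.4 → 0.3 → 1/4 — 2 stops shorter (darker).
ISO: 500 → 640 — 1/3 stop raised (brighter).
Net: −1 1/3 −2 +1/3 = −3 stops.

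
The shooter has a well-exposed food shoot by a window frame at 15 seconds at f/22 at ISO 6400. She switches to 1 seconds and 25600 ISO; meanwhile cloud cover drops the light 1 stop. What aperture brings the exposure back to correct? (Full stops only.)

Scene light: 1 stop darker.
Shutter speed: 15 → 8 → 4 → 2 → 1 — 4 stops shorter (darker).
ISO: 6400 → 12800 → 25600 — 2 stops raised (brighter).
Net so far: 3 stops darker. Aperture: f/22 → f/16 → f/11 → f/8.

f/8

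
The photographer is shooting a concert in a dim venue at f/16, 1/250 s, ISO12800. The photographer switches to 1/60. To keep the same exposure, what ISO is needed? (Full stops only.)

Shutter speed: 1/250 → 1/125 → 1/60 — 2 stops slower (brighter).
Need 2 stops darker from the ISO: 12800 → 6400 → 3200.

ISO 3200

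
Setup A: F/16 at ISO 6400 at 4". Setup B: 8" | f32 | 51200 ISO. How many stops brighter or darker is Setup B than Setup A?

2 stops brighter

Aperture: f/16 → f/22 → f/32 — 2 stops narrower (darker).
Shutter speed: 4 → 8 — 1 stop slower (brighter).
ISO: 6400 → 12800 → 25600 → 51200 — 3 stops raised (brighter).
Net: −2 +1 +3 = +2 stops.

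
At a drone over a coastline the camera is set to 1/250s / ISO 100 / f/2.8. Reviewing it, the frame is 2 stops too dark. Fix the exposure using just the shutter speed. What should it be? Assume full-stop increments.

Underexposed by 2 stops → need 2 stops brighter.
Shutter speed: 1/250 → 1/125 → 1/60.

1/60s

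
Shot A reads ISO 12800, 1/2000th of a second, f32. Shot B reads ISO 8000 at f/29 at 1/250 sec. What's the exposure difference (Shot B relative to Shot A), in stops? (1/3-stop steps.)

2 2/3 stops brighter

Aperture: f/32 → f/29 — 1/3 stop opened up (brighter).
Shutter speed: 1/2000 → 1/1600 → 1/1250 → 1/1000 → 1/800 → 1/640 → 1/500 → 1/400 → 1/320 → 1/250 — 3 stops slower (brighter).
ISO: 12800 → 10000 → 8000 — 2/3 stop dropped (darker).
Net: +1/3 +3 −2/3 = +2 2/3 stops.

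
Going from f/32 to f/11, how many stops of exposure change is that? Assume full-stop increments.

f/32 → f/22 → f/16 → f/11 — count the steps: 3 stops.

3 stops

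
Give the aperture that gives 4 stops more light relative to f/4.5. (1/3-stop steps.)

Aperture: f/4.5 → f/4 → f/3.5 → f/3.2 → f/2.8 → f/2.5 → f/2.2 → f/2 → f/1.8 → f/1.6 → f/1.4 → f/1.2 → f/1.1 — 4 stops wider (brighter).

f/1.1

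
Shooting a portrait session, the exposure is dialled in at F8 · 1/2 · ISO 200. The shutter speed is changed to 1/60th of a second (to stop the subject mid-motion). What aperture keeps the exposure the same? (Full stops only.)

f/1.4

Shutter speed: 1/2 → 1/4 → 1/8 → 1/15 → 1/30 → 1/60 — 5 stops faster (darker).
Need 5 stops brighter from the aperture: f/8 → f/5.6 → f/4 → f/2.8 → f/2 → f/1.4.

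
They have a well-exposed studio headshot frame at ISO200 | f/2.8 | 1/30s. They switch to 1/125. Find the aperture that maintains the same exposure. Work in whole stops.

f/1.4

Shutter speed: 1/30 → 1/60 → 1/125 — 2 stops faster (darker).
Need 2 stops brighter from the aperture: f/2.8 → f/2 → f/1.4.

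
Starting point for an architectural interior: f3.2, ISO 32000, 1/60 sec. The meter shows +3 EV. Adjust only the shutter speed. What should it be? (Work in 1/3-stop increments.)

1/500s

Overexposed by 3 stops → need 3 stops darker.
Shutter speed: 1/60 → 1/80 → 1/100 → 1/125 → 1/160 → 1/200 → 1/250 → 1/320 → 1/400 → 1/500.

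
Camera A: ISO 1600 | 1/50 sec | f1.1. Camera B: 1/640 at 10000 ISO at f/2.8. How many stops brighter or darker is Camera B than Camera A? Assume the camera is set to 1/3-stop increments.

Aperture: f/1.1 → f/1.2 → f/1.4 → f/1.6 → f/1.8 → f/2 → f/2.2 → f/2.5 → f/2.8 — 2 2/3 stops smaller aperture (darker).
Shutter speed: 1/50 → 1/60 → 1/80 → 1/100 → 1/125 → 1/160 → 1/200 → 1/250 → 1/320 → 1/400 → 1/500 → 1/640 — 3 2/3 stops faster (darker).
ISO: 1600 → 2000 → 2500 → 3200 → 4000 → 5000 → 6400 → 8000 → 10000 — 2 2/3 stops higher (brighter).
Net: −2 2/3 −3 2/3 +2 2/3 = −3 2/3 stops.

3 2/3 stops darker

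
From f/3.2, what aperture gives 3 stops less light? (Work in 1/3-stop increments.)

Aperture: f/3.2 → f/3.5 → f/4 → f/4.5 → f/5 → f/5.6 → f/6.3 → f/7.1 → f/8 → f/9 — 3 stops stopped down (darker).

f/9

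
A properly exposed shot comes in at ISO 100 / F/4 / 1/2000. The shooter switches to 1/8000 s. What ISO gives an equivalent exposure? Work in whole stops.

Shutter speed: 1/2000 → 1/4000 → 1/8000 — 2 stops faster (darker).
Need 2 stops brighter from the ISO: 100 → 200 → 400.

ISO 400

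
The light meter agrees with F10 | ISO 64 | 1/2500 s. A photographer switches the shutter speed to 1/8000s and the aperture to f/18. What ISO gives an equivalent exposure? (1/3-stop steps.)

Shutter speed: 1/2500 → 1/3200 → 1/4000 → 1/5000 → 1/6400 → 1/8000 — 1 2/3 stops shorter (darker).
Aperture: f/10 → f/11 → f/13 → f/14 → f/16 → f/18 — 1 2/3 stops smaller aperture (darker).
Net change so far: 3 1/3 stops darker. Offset with the ISO: 64 → 80 → 100 → 125 → 160 → 200 → 250 → 320 → 400 → 500 → 640.

ISO 640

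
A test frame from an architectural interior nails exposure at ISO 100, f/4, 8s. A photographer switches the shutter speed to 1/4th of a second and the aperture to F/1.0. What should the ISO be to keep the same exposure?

Shutter speed: 8 → 4 → 2 → 1 → 1/2 → 1/4 — 5 stops shorter (darker).
Aperture: f/4 → f/2.8 → f/2 → f/1.4 → f/1.0 — 4 stops wider (brighter).
Net change so far: 1 stop darker. Offset with the ISO: 100 → 200.

ISO 200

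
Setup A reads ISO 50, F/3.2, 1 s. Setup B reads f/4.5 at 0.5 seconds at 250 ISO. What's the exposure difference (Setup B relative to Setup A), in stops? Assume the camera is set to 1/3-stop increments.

1/3 stop brighter

Aperture: f/3.2 → f/3.5 → f/4 → f/4.5 — 1 stop narrower (darker).
Shutter speed: 1 → 0.8 → 0.6 → 0.5 — 1 stop faster (darker).
ISO: 50 → 64 → 80 → 100 → 125 → 160 → 200 → 250 — 2 1/3 stops higher (brighter).
Net: −1 −1 +2 1/3 = +1/3 stops.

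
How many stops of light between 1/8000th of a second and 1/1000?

3 stops

1/8000 → 1/4000 → 1/2000 → 1/1000 — count the steps: 3 stops.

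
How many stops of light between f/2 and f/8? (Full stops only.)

f/2 → f/2.8 → f/4 → f/5.6 → f/8 — count the steps: 4 stops.

4 stops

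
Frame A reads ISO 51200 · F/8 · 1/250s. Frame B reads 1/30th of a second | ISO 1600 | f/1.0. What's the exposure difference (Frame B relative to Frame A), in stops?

Aperture: f/8 → f/5.6 → f/4 → f/2.8 → f/2 → f/1.4 → f/1.0 — 6 stops opened up (brighter).
Shutter speed: 1/250 → 1/125 → 1/60 → 1/30 — 3 stops longer (brighter).
ISO: 51200 → 25600 → 12800 → 6400 → 3200 → 1600 — 5 stops dropped (darker).
Net: +6 +3 −5 = +4 stops.

4 stops brighter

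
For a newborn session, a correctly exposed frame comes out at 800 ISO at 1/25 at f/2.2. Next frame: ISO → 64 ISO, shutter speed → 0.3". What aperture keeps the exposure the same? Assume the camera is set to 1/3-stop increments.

ISO: 800 → 640 → 500 → 400 → 320 → 250 → 200 → 160 → 125 → 100 → 80 → 64 — 3 2/3 stops dropped (darker).
Shutter speed: 1/25 → 1/20 → 1/15 → 1/13 → 1/10 → 1/8 → 1/6 → 1/5 → 1/4 → 0.3 — 3 stops longer (brighter).
Net change so far: 2/3 stop darker. Offset with the aperture: f/2.2 → f/2 → f/1.8.

f/1.8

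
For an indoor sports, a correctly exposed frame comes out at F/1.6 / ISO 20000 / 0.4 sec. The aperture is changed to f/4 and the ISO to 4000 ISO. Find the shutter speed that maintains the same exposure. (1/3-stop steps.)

Aperture: f/1.6 → f/1.8 → f/2 → f/2.2 → f/2.5 → f/2.8 → f/3.2 → f/3.5 → f/4 — 2 2/3 stops narrower (darker).
ISO: 20000 → 16000 → 12800 → 10000 → 8000 → 6400 → 5000 → 4000 — 2 1/3 stops dropped (darker).
Net change so far: 5 stops darker. Offset with the shutter speed: 0.4 → 0.5 → 0.6 → 0.8 → 1 → 1.3 → 1.6 → 2 → 2.5 → 3.2 → 4 → 5 → 6 → 8 → 10 → 13.

13 s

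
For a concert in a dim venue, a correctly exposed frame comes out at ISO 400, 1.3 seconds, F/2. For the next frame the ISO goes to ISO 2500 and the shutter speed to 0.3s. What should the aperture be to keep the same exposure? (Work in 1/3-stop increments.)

ISO: 400 → 500 → 640 → 800 → 1000 → 1250 → 1600 → 2000 → 2500 — 2 2/3 stops higher (brighter).
Shutter speed: 1.3 → 1 → 0.8 → 0.6 → 0.5 → 0.4 → 0.3 — 2 stops faster (darker).
Net change so far: 2/3 stop brighter. Offset with the aperture: f/2 → f/2.2 → f/2.5.

f/2.5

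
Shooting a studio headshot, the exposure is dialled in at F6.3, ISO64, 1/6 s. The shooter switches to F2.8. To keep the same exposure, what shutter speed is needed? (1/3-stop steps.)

1/30s

Aperture: f/6.3 → f/5.6 → f/5 → f/4.5 → f/4 → f/3.5 → f/3.2 → f/2.8 — 2 1/3 stops larger aperture (brighter).
Need 2 1/3 stops darker from the shutter speed: 1/6 → 1/8 → 1/10 → 1/13 → 1/15 → 1/20 → 1/25 → 1/30.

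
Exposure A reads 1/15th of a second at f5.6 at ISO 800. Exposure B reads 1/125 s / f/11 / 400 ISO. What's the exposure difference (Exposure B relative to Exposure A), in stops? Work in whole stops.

6 stops darker

Aperture: f/5.6 → f/8 → f/11 — 2 stops stopped down (darker).
Shutter speed: 1/15 → 1/30 → 1/60 → 1/125 — 3 stops faster (darker).
ISO: 800 → 400 — 1 stop lower (darker).
Net: −2 −3 −1 = −6 stops.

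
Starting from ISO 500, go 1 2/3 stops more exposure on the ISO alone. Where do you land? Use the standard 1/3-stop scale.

ISO 1600

ISO: 500 → 640 → 800 → 1000 → 1250 → 1600 — 1 2/3 stops higher (brighter).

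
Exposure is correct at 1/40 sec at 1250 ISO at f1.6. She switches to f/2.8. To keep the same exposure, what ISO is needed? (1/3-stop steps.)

ISO 4000

Aperture: f/1.6 → f/1.8 → f/2 → f/2.2 → f/2.5 → f/2.8 — 1 2/3 stops smaller aperture (darker).
Need 1 2/3 stops brighter from the ISO: 1250 → 1600 → 2000 → 2500 → 3200 → 4000.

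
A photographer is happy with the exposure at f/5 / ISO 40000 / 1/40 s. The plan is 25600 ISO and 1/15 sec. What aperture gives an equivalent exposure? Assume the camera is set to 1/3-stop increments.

ISO: 40000 → 32000 → 25600 — 2/3 stop dropped (darker).
Shutter speed: 1/40 → 1/30 → 1/25 → 1/20 → 1/15 — 1 1/3 stops slower (brighter).
Net change so far: 2/3 stop brighter. Offset with the aperture: f/5 → f/5.6 → f/6.3.

f/6.3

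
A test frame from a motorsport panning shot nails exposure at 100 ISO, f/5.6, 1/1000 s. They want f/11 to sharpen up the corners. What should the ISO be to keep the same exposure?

ISO 400

Aperture: f/5.6 → f/8 → f/11 — 2 stops stopped down (darker).
Need 2 stops brighter from the ISO: 100 → 200 → 400.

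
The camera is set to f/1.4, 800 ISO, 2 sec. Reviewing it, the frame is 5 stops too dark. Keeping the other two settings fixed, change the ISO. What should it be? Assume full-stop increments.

Underexposed by 5 stops → need 5 stops brighter.
ISO: 800 → 1600 → 3200 → 6400 → 12800 → 25600.

ISO 25600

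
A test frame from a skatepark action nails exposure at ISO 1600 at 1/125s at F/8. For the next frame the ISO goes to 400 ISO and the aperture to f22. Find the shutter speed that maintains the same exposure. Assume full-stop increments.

1/4s

ISO: 1600 → 800 → 400 — 2 stops dropped (darker).
Aperture: f/8 → f/11 → f/16 → f/22 — 3 stops smaller aperture (darker).
Net change so far: 5 stops darker. Offset with the shutter speed: 1/125 → 1/60 → 1/30 → 1/15 → 1/8 → 1/4.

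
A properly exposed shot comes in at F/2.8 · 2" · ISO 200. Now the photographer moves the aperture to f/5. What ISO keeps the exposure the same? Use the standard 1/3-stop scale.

Aperture: f/2.8 → f/3.2 → f/3.5 → f/4 → f/4.5 → f/5 — 1 2/3 stops narrower (darker).
Need 1 2/3 stops brighter from the ISO: 200 → 250 → 320 → 400 → 500 → 640.

ISO 640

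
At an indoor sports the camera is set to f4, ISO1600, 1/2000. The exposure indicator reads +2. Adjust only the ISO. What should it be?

ISO 400

Overexposed by 2 stops → need 2 stops darker.
ISO: 1600 → 800 → 400.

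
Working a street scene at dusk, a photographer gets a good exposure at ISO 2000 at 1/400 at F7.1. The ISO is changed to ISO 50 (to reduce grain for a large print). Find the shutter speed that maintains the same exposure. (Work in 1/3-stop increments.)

ISO: 2000 → 1600 → 1250 → 1000 → 800 → 640 → 500 → 400 → 320 → 250 → 200 → 160 → 125 → 100 → 80 → 64 → 50 — 5 1/3 stops dropped (darker).
Need 5 1/3 stops brighter from the shutter speed: 1/400 → 1/320 → 1/250 → 1/200 → 1/160 → 1/125 → 1/100 → 1/80 → 1/60 → 1/50 → 1/40 → 1/30 → 1/25 → 1/20 → 1/15 → 1/13 → 1/10.

1/10s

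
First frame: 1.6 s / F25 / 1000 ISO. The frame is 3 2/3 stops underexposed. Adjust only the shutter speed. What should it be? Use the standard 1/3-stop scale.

20 s

Underexposed by 3 2/3 stops → need 3 2/3 stops brighter.
Shutter speed: 1.6 → 2 → 2.5 → 3.2 → 4 → 5 → 6 → 8 → 10 → 13 → 15 → 20.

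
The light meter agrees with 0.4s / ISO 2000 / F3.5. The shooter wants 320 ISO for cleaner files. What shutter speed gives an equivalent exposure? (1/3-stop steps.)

2.5 s

ISO: 2000 → 1600 → 1250 → 1000 → 800 → 640 → 500 → 400 → 320 — 2 2/3 stops lower (darker).
Need 2 2/3 stops brighter from the shutter speed: 0.4 → 0.5 → 0.6 → 0.8 → 1 → 1.3 → 1.6 → 2 → 2.5.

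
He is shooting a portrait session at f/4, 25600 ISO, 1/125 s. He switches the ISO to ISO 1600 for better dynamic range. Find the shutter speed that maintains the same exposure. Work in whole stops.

ISO: 25600 → 12800 → 6400 → 3200 → 1600 — 4 stops dropped (darker).
Need 4 stops brighter from the shutter speed: 1/125 → 1/60 → 1/30 → 1/15 → 1/8.

1/8s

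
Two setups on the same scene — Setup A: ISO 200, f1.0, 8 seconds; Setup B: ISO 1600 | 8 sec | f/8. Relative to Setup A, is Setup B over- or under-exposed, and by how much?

3 stops darker

Aperture: f/1.0 → f/1.4 → f/2 → f/2.8 → f/4 → f/5.6 → f/8 — 6 stops narrower (darker).
Shutter speed: unchanged.
ISO: 200 → 400 → 800 → 1600 — 3 stops higher (brighter).
Net: −6 +3 = −3 stops.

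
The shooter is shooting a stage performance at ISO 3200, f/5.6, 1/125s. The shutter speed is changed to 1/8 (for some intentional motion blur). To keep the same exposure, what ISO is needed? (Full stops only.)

ISO 200

Shutter speed: 1/125 → 1/60 → 1/30 → 1/15 → 1/8 — 4 stops slower (brighter).
Need 4 stops darker from the ISO: 3200 → 1600 → 800 → 400 → 200.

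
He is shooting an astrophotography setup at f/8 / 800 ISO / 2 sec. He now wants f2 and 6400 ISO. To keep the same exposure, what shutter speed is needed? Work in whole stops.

1/60s

Aperture: f/8 → f/5.6 → f/4 → f/2.8 → f/2 — 4 stops larger aperture (brighter).
ISO: 800 → 1600 → 3200 → 6400 — 3 stops higher (brighter).
Net change so far: 7 stops brighter. Offset with the shutter speed: 2 → 1 → 1/2 → 1/4 → 1/8 → 1/15 → 1/30 → 1/60.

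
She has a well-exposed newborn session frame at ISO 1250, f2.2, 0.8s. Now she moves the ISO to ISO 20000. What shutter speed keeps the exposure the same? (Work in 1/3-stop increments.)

1/20s

ISO: 1250 → 1600 → 2000 → 2500 → 3200 → 4000 → 5000 → 6400 → 8000 → 10000 → 12800 → 16000 → 20000 — 4 stops raised (brighter).
Need 4 stops darker from the shutter speed: 0.8 → 0.6 → 0.5 → 0.4 → 0.3 → 1/4 → 1/5 → 1/6 → 1/8 → 1/10 → 1/13 → 1/15 → 1/20.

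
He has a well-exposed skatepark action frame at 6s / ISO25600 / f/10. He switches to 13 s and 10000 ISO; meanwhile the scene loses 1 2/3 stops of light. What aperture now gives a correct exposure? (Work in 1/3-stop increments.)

f/5

Scene light: 1 2/3 stops darker.
Shutter speed: 6 → 8 → 10 → 13 — 1 stop slower (brighter).
ISO: 25600 → 20000 → 16000 → 12800 → 10000 — 1 1/3 stops dropped (darker).
Net so far: 2 stops darker. Aperture: f/10 → f/9 → f/8 → f/7.1 → f/6.3 → f/5.6 → f/5.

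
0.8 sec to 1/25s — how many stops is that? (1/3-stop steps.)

4 1/3 stops

0.8 → 0.6 → 0.5 → 0.4 → 0.3 → 1/4 → 1/5 → 1/6 → 1/8 → 1/10 → 1/13 → 1/15 → 1/20 → 1/25 — count the steps: 13 third-stops = 4 1/3 stops.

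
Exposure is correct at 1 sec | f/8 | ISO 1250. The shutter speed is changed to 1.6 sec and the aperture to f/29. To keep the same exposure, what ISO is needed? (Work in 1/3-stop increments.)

ISO 10000

Shutter speed: 1 → 1.3 → 1.6 — 2/3 stop slower (brighter).
Aperture: f/8 → f/9 → f/10 → f/11 → f/13 → f/14 → f/16 → f/18 → f/20 → f/22 → f/25 → f/29 — 3 2/3 stops narrower (darker).
Net change so far: 3 stops darker. Offset with the ISO: 1250 → 1600 → 2000 → 2500 → 3200 → 4000 → 5000 → 6400 → 8000 → 10000.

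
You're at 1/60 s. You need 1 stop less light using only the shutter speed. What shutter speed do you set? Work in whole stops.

Shutter speed: 1/60 → 1/125 — 1 stop faster (darker).

1/125s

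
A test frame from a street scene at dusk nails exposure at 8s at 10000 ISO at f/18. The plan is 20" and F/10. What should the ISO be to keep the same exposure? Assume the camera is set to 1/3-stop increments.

Shutter speed: 8 → 10 → 13 → 15 → 20 — 1 1/3 stops longer (brighter).
Aperture: f/18 → f/16 → f/14 → f/13 → f/11 → f/10 — 1 2/3 stops opened up (brighter).
Net change so far: 3 stops brighter. Offset with the ISO: 10000 → 8000 → 6400 → 5000 → 4000 → 3200 → 2500 → 2000 → 1600 → 1250.

ISO 1250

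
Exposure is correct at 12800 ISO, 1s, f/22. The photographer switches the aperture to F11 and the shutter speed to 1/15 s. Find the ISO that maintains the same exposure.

ISO 51200

Aperture: f/22 → f/16 → f/11 — 2 stops wider (brighter).
Shutter speed: 1 → 1/2 → 1/4 → 1/8 → 1/15 — 4 stops faster (darker).
Net change so far: 2 stops darker. Offset with the ISO: 12800 → 25600 → 51200.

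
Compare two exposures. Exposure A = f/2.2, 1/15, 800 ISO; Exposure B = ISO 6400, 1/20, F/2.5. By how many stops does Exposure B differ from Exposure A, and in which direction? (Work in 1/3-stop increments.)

2 1/3 stops brighter

Aperture: f/2.2 → f/2.5 — 1/3 stop smaller aperture (darker).
Shutter speed: 1/15 → 1/20 — 1/3 stop shorter (darker).
ISO: 800 → 1000 → 1250 → 1600 → 2000 → 2500 → 3200 → 4000 → 5000 → 6400 — 3 stops higher (brighter).
Net: −1/3 −1/3 +3 = +2 1/3 stops.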